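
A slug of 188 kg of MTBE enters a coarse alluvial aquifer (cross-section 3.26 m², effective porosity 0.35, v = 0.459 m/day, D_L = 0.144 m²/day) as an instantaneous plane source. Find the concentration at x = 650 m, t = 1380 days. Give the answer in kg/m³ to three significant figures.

For an instantaneous plane source, C(x,t) = M/(n_e·A·√(4πDt)) · exp(−(x−vt)²/(4Dt)), with n_e·A the pore (flow) area.
Plume center vt = 0.459 × 1380 = 633.42 m, so the well at 650 m is 16.58 m downgradient of the peak.
√(4πDt) = 49.97 m, giving peak height M/(n_e·A·√(4πDt)) = 188/(0.35 × 3.26 × 49.97) = 3.297 kg/m³.
(x−vt)²/(4Dt) = (16.58)²/(4 × 0.144 × 1380) = 0.3458; exp(−0.3458) = 0.7077.
C = 3.297 × 0.7077 = 2.33 kg/m³.

2.33 kg/m³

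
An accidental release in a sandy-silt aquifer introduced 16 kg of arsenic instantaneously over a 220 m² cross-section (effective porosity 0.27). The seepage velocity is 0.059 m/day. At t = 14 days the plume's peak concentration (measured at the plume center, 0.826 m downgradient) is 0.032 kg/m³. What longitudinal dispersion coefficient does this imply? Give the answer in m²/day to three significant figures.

At the plume center C_max = M/(n_e·A·√(4πDt)), so D = M²/(4πt·(n_e·A·C_max)²).
n_e·A·C_max = 0.27 × 220 × 0.032 = 1.901 kg/m.
D = 16²/(4π × 14 × 1.901²) = 0.403 m²/day.

0.403 m²/day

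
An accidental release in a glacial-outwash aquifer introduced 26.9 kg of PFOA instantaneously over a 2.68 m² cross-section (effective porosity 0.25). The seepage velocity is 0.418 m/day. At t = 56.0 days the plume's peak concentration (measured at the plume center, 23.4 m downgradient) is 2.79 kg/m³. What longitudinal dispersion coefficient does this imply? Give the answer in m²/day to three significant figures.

At the plume center C_max = M/(n_e·A·√(4πDt)), so D = M²/(4πt·(n_e·A·C_max)²).
n_e·A·C_max = 0.25 × 2.68 × 2.79 = 1.869 kg/m.
D = 26.9²/(4π × 56.0 × 1.869²) = 0.294 m²/day.

0.294 m²/day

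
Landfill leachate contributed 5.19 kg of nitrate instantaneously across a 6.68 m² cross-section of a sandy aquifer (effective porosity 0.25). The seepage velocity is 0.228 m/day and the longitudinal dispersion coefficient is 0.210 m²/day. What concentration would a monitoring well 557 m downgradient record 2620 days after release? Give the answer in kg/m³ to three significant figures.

For an instantaneous plane source, C(x,t) = M/(n_e·A·√(4πDt)) · exp(−(x−vt)²/(4Dt)), with n_e·A the pore (flow) area.
Plume center vt = 0.228 × 2620 = 597.36 m, so the well at 557 m is 40.36 m upgradient of the peak.
√(4πDt) = 83.15 m, giving peak height M/(n_e·A·√(4πDt)) = 5.19/(0.25 × 6.68 × 83.15) = 0.03738 kg/m³.
(x−vt)²/(4Dt) = (-40.36)²/(4 × 0.210 × 2620) = 0.7402; exp(−0.7402) = 0.4770.
C = 0.03738 × 0.4770 = 0.0178 kg/m³.

0.0178 kg/m³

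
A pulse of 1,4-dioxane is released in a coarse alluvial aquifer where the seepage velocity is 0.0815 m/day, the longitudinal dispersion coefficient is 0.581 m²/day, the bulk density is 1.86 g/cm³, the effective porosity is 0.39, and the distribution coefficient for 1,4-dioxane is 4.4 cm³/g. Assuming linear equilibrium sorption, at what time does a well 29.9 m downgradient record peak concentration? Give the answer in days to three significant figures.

Retardation factor R = 1 + ρ_b·K_d/n = 1 + 1.86 × 4.4/0.39 = 21.98.
Sorption retards both mechanisms: v_R = v/R = 0.003708 m/day, D_R = D/R = 0.02643 m²/day.
Peak time from v_R²t² + 2D_R t − x² = 0: t = (√(D_R² + v_R²x²) − D_R)/v_R².
√(D_R² + v_R²x²) = √(0.02643² + 0.003708² × 29.9²) = 0.1140; v_R² = 1.375e-05.
t = (0.1140 − 0.02643)/1.375e-05 = 6370 days.

6370 days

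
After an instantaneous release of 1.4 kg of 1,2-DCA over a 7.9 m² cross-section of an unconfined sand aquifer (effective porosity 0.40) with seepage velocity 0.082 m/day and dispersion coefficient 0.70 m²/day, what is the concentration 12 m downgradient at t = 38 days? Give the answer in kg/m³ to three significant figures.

For an instantaneous plane source, C(x,t) = M/(n_e·A·√(4πDt)) · exp(−(x−vt)²/(4Dt)), with n_e·A the pore (flow) area.
Plume center vt = 0.082 × 38 = 3.116 m, so the well at 12 m is 8.884 m downgradient of the peak.
√(4πDt) = 18.28 m, giving peak height M/(n_e·A·√(4πDt)) = 1.4/(0.40 × 7.9 × 18.28) = 0.02424 kg/m³.
(x−vt)²/(4Dt) = (8.884)²/(4 × 0.70 × 38) = 0.7418; exp(−0.7418) = 0.4763.
C = 0.02424 × 0.4763 = 0.0115 kg/m³.

0.0115 kg/m³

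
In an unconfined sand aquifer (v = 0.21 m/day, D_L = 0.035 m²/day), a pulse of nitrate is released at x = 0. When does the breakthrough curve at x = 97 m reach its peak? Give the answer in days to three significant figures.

For the 1D instantaneous-source solution, setting ∂C/∂t = 0 at fixed x gives v²t² + 2Dt − x² = 0, so t = (√(D² + v²x²) − D)/v².
√(D² + v²x²) = √(0.035² + 0.21² × 97²) = 20.37; v² = 0.0441.
t = (20.37 − 0.035)/0.0441 = 461 days (vs. the pure-advection estimate x/v = 462 d).

461 days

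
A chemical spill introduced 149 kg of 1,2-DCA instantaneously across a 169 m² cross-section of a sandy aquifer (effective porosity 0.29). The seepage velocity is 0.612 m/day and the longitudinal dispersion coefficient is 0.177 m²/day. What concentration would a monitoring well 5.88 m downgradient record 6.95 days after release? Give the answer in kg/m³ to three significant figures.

0.452 kg/m³

For an instantaneous plane source, C(x,t) = M/(n_e·A·√(4πDt)) · exp(−(x−vt)²/(4Dt)), with n_e·A the pore (flow) area.
Plume center vt = 0.612 × 6.95 = 4.2534 m, so the well at 5.88 m is 1.6266 m downgradient of the peak.
√(4πDt) = 3.932 m, giving peak height M/(n_e·A·√(4πDt)) = 149/(0.29 × 169 × 3.932) = 0.7732 kg/m³.
(x−vt)²/(4Dt) = (1.6266)²/(4 × 0.177 × 6.95) = 0.5377; exp(−0.5377) = 0.5841.
C = 0.7732 × 0.5841 = 0.452 kg/m³.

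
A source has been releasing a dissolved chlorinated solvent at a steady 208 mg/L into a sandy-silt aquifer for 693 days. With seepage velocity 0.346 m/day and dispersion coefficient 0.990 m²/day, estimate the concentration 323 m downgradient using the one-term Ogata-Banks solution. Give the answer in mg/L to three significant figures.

For a continuous step input, C/C₀ ≈ ½·erfc((x−vt)/(2√(Dt))).
vt = 0.346 × 693 = 239.778 m and 2√(Dt) = 2√(0.990 × 693) = 52.39 m.
Argument (x−vt)/(2√(Dt)) = (323 − 239.778)/52.39 = 1.589; ½·erfc(1.589) = 0.01231.
C = 208 × 0.01231 = 2.56 mg/L.

2.56 mg/L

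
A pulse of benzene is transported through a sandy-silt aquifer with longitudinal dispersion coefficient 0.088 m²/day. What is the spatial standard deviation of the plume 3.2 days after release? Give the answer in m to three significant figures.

0.750 m

Dispersive spreading gives a Gaussian with σ² = 2Dt; advection only shifts the center.
σ = √(2 × 0.088 × 3.2) = 0.750 m.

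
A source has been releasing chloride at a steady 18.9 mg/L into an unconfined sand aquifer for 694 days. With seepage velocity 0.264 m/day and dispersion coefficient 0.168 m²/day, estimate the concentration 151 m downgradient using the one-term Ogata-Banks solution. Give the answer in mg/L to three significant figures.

18.6 mg/L

For a continuous step input, C/C₀ ≈ ½·erfc((x−vt)/(2√(Dt))).
vt = 0.264 × 694 = 183.216 m and 2√(Dt) = 2√(0.168 × 694) = 21.60 m.
Argument (x−vt)/(2√(Dt)) = (151 − 183.216)/21.60 = -1.491; ½·erfc(-1.491) = 0.9825.
C = 18.9 × 0.9825 = 18.6 mg/L.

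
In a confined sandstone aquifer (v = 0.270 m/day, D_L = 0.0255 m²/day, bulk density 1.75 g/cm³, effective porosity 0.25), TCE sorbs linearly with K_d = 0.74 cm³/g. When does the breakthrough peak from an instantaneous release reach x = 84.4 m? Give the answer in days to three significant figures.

Retardation factor R = 1 + ρ_b·K_d/n = 1 + 1.75 × 0.74/0.25 = 6.180.
Sorption retards both mechanisms: v_R = v/R = 0.04369 m/day, D_R = D/R = 0.004126 m²/day.
Peak time from v_R²t² + 2D_R t − x² = 0: t = (√(D_R² + v_R²x²) − D_R)/v_R².
√(D_R² + v_R²x²) = √(0.004126² + 0.04369² × 84.4²) = 3.687; v_R² = 0.001909.
t = (3.687 − 0.004126)/0.001909 = 1930 days.

1930 days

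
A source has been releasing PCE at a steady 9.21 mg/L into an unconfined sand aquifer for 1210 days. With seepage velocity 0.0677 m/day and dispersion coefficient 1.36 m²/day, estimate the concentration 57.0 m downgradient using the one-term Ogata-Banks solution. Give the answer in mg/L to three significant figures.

For a continuous step input, C/C₀ ≈ ½·erfc((x−vt)/(2√(Dt))).
vt = 0.0677 × 1210 = 81.917 m and 2√(Dt) = 2√(1.36 × 1210) = 81.13 m.
Argument (x−vt)/(2√(Dt)) = (57.0 − 81.917)/81.13 = -0.3071; ½·erfc(-0.3071) = 0.6680.
C = 9.21 × 0.6680 = 6.15 mg/L.

6.15 mg/L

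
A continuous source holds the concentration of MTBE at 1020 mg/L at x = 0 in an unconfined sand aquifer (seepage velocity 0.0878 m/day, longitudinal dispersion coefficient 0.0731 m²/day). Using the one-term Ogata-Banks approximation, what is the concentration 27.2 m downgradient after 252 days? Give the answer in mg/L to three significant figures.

For a continuous step input, C/C₀ ≈ ½·erfc((x−vt)/(2√(Dt))).
vt = 0.0878 × 252 = 22.1256 m and 2√(Dt) = 2√(0.0731 × 252) = 8.584 m.
Argument (x−vt)/(2√(Dt)) = (27.2 − 22.1256)/8.584 = 0.5911; ½·erfc(0.5911) = 0.2016.
C = 1020 × 0.2016 = 206 mg/L.

206 mg/L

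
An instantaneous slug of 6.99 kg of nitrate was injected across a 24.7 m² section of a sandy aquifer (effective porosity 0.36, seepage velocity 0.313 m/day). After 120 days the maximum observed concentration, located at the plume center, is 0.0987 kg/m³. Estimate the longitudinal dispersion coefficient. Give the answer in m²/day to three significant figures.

At the plume center C_max = M/(n_e·A·√(4πDt)), so D = M²/(4πt·(n_e·A·C_max)²).
n_e·A·C_max = 0.36 × 24.7 × 0.0987 = 0.8776 kg/m.
D = 6.99²/(4π × 120 × 0.8776²) = 0.0421 m²/day.

0.0421 m²/day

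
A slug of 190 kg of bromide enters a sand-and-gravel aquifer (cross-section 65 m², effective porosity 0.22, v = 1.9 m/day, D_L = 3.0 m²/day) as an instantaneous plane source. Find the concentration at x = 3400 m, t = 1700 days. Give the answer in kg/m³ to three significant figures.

For an instantaneous plane source, C(x,t) = M/(n_e·A·√(4πDt)) · exp(−(x−vt)²/(4Dt)), with n_e·A the pore (flow) area.
Plume center vt = 1.9 × 1700 = 3230 m, so the well at 3400 m is 170 m downgradient of the peak.
√(4πDt) = 253.2 m, giving peak height M/(n_e·A·√(4πDt)) = 190/(0.22 × 65 × 253.2) = 0.05248 kg/m³.
(x−vt)²/(4Dt) = (170)²/(4 × 3.0 × 1700) = 1.417; exp(−1.417) = 0.2424.
C = 0.05248 × 0.2424 = 0.0127 kg/m³.

0.0127 kg/m³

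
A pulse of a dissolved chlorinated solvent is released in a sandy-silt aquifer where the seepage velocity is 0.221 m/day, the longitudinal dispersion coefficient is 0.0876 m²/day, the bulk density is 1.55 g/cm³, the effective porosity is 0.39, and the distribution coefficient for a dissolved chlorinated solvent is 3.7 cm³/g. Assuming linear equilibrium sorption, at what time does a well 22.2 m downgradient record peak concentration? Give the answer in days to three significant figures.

1550 days

Retardation factor R = 1 + ρ_b·K_d/n = 1 + 1.55 × 3.7/0.39 = 15.71.
Sorption retards both mechanisms: v_R = v/R = 0.01407 m/day, D_R = D/R = 0.005576 m²/day.
Peak time from v_R²t² + 2D_R t − x² = 0: t = (√(D_R² + v_R²x²) − D_R)/v_R².
√(D_R² + v_R²x²) = √(0.005576² + 0.01407² × 22.2²) = 0.3124; v_R² = 0.0001980.
t = (0.3124 − 0.005576)/0.0001980 = 1550 days.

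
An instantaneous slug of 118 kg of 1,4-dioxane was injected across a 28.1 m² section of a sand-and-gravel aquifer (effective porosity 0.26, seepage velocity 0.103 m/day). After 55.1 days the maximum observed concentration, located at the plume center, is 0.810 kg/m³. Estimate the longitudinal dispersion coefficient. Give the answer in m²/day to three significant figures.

0.574 m²/day

At the plume center C_max = M/(n_e·A·√(4πDt)), so D = M²/(4πt·(n_e·A·C_max)²).
n_e·A·C_max = 0.26 × 28.1 × 0.810 = 5.918 kg/m.
D = 118²/(4π × 55.1 × 5.918²) = 0.574 m²/day.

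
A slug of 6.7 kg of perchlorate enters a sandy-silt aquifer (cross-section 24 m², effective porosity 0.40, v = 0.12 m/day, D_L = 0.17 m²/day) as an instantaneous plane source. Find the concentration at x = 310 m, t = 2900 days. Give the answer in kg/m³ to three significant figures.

For an instantaneous plane source, C(x,t) = M/(n_e·A·√(4πDt)) · exp(−(x−vt)²/(4Dt)), with n_e·A the pore (flow) area.
Plume center vt = 0.12 × 2900 = 348 m, so the well at 310 m is 38 m upgradient of the peak.
√(4πDt) = 78.71 m, giving peak height M/(n_e·A·√(4πDt)) = 6.7/(0.40 × 24 × 78.71) = 0.008867 kg/m³.
(x−vt)²/(4Dt) = (-38)²/(4 × 0.17 × 2900) = 0.7323; exp(−0.7323) = 0.4808.
C = 0.008867 × 0.4808 = 0.00426 kg/m³.

0.00426 kg/m³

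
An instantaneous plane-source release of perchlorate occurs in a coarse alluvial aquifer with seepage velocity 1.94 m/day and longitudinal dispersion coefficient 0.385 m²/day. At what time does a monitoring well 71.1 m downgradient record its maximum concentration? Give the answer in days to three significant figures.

For the 1D instantaneous-source solution, setting ∂C/∂t = 0 at fixed x gives v²t² + 2Dt − x² = 0, so t = (√(D² + v²x²) − D)/v².
√(D² + v²x²) = √(0.385² + 1.94² × 71.1²) = 137.9; v² = 3.7636.
t = (137.9 − 0.385)/3.7636 = 36.5 days (vs. the pure-advection estimate x/v = 36.6 d).

36.5 days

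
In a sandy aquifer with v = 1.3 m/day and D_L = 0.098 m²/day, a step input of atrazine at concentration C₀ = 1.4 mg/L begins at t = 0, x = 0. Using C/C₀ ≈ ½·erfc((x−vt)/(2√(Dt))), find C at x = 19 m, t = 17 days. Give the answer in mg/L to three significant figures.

1.34 mg/L

For a continuous step input, C/C₀ ≈ ½·erfc((x−vt)/(2√(Dt))).
vt = 1.3 × 17 = 22.1 m and 2√(Dt) = 2√(0.098 × 17) = 2.581 m.
Argument (x−vt)/(2√(Dt)) = (19 − 22.1)/2.581 = -1.201; ½·erfc(-1.201) = 0.9553.
C = 1.4 × 0.9553 = 1.34 mg/L.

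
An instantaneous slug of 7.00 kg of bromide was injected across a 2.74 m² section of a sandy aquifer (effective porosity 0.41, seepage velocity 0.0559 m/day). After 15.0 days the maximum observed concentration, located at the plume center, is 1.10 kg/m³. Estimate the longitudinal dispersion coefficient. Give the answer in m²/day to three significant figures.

0.170 m²/day

At the plume center C_max = M/(n_e·A·√(4πDt)), so D = M²/(4πt·(n_e·A·C_max)²).
n_e·A·C_max = 0.41 × 2.74 × 1.10 = 1.236 kg/m.
D = 7.00²/(4π × 15.0 × 1.236²) = 0.170 m²/day.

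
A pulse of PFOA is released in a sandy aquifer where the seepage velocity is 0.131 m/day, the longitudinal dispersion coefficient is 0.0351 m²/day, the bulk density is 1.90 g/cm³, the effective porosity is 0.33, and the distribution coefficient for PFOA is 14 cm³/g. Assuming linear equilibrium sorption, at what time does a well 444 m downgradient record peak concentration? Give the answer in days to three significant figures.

Retardation factor R = 1 + ρ_b·K_d/n = 1 + 1.90 × 14/0.33 = 81.61.
Sorption retards both mechanisms: v_R = v/R = 0.001605 m/day, D_R = D/R = 0.0004301 m²/day.
Peak time from v_R²t² + 2D_R t − x² = 0: t = (√(D_R² + v_R²x²) − D_R)/v_R².
√(D_R² + v_R²x²) = √(0.0004301² + 0.001605² × 444²) = 0.7126; v_R² = 2.576e-06.
t = (0.7126 − 0.0004301)/2.576e-06 = 276000 days.

276000 days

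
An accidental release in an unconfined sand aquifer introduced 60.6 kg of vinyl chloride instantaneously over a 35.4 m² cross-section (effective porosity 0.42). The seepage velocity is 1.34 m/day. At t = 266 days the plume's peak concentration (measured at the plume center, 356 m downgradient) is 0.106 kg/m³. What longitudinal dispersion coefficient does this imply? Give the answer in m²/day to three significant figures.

0.442 m²/day

At the plume center C_max = M/(n_e·A·√(4πDt)), so D = M²/(4πt·(n_e·A·C_max)²).
n_e·A·C_max = 0.42 × 35.4 × 0.106 = 1.576 kg/m.
D = 60.6²/(4π × 266 × 1.576²) = 0.442 m²/day.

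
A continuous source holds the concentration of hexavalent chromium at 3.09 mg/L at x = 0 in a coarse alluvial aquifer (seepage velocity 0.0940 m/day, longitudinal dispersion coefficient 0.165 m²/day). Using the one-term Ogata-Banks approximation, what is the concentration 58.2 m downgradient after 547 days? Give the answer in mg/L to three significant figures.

For a continuous step input, C/C₀ ≈ ½·erfc((x−vt)/(2√(Dt))).
vt = 0.0940 × 547 = 51.418 m and 2√(Dt) = 2√(0.165 × 547) = 19.00 m.
Argument (x−vt)/(2√(Dt)) = (58.2 − 51.418)/19.00 = 0.3569; ½·erfc(0.3569) = 0.3069.
C = 3.09 × 0.3069 = 0.948 mg/L.

0.948 mg/L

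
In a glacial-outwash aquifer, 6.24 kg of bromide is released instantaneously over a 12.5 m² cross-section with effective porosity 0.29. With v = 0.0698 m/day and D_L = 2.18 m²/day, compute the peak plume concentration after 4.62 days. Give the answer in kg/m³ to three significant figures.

0.153 kg/m³

The peak of an instantaneous 1D plume sits at x = vt; there the Gaussian factor is 1 and C_max = M/(n_e·A·√(4πDt)), where n_e·A is the pore area the mass is dissolved in.
√(4πDt) = √(4π × 2.18 × 4.62) = 11.25 m, so C_max = 6.24/(0.29 × 12.5 × 11.25) = 0.153 kg/m³.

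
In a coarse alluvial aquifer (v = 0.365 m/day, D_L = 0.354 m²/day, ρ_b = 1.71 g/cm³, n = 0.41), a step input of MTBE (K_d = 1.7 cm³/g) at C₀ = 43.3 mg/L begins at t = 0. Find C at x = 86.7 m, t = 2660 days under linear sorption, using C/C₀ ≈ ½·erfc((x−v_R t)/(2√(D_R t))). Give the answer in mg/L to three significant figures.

Retardation factor R = 1 + ρ_b·K_d/n = 1 + 1.71 × 1.7/0.41 = 8.090.
Sorption retards both mechanisms: v_R = v/R = 0.04512 m/day, D_R = D/R = 0.04376 m²/day.
v_R·t = 0.04512 × 2660 = 120.0192 m; 2√(D_R t) = 21.58 m; argument = (86.7 − 120.0192)/21.58 = -1.544.
C = C₀ × ½·erfc(-1.544) = 43.3 × 0.9855 = 42.7 mg/L.

42.7 mg/L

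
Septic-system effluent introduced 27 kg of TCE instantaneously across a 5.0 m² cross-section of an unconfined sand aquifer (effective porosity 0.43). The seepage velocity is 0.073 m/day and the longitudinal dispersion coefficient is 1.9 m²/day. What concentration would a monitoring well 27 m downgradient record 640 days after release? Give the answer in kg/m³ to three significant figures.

For an instantaneous plane source, C(x,t) = M/(n_e·A·√(4πDt)) · exp(−(x−vt)²/(4Dt)), with n_e·A the pore (flow) area.
Plume center vt = 0.073 × 640 = 46.72 m, so the well at 27 m is 19.72 m upgradient of the peak.
√(4πDt) = 123.6 m, giving peak height M/(n_e·A·√(4πDt)) = 27/(0.43 × 5.0 × 123.6) = 0.1016 kg/m³.
(x−vt)²/(4Dt) = (-19.72)²/(4 × 1.9 × 640) = 0.07995; exp(−0.07995) = 0.9232.
C = 0.1016 × 0.9232 = 0.0938 kg/m³.

0.0938 kg/m³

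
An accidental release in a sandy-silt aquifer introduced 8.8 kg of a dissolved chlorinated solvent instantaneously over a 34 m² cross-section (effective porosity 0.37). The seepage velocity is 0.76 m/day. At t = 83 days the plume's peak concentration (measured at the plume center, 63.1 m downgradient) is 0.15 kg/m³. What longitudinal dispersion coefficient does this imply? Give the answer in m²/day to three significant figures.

At the plume center C_max = M/(n_e·A·√(4πDt)), so D = M²/(4πt·(n_e·A·C_max)²).
n_e·A·C_max = 0.37 × 34 × 0.15 = 1.887 kg/m.
D = 8.8²/(4π × 83 × 1.887²) = 0.0209 m²/day.

0.0209 m²/day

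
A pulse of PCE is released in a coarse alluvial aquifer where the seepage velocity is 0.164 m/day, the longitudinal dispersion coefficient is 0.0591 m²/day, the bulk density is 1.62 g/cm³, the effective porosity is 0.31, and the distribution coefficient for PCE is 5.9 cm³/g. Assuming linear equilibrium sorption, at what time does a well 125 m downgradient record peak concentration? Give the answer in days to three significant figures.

Retardation factor R = 1 + ρ_b·K_d/n = 1 + 1.62 × 5.9/0.31 = 31.83.
Sorption retards both mechanisms: v_R = v/R = 0.005152 m/day, D_R = D/R = 0.001857 m²/day.
Peak time from v_R²t² + 2D_R t − x² = 0: t = (√(D_R² + v_R²x²) − D_R)/v_R².
√(D_R² + v_R²x²) = √(0.001857² + 0.005152² × 125²) = 0.6440; v_R² = 2.654e-05.
t = (0.6440 − 0.001857)/2.654e-05 = 24200 days.

24200 days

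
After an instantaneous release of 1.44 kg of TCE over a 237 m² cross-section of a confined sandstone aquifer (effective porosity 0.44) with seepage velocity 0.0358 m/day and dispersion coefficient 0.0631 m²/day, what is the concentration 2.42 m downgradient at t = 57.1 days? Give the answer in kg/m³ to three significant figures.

For an instantaneous plane source, C(x,t) = M/(n_e·A·√(4πDt)) · exp(−(x−vt)²/(4Dt)), with n_e·A the pore (flow) area.
Plume center vt = 0.0358 × 57.1 = 2.04418 m, so the well at 2.42 m is 0.37582 m downgradient of the peak.
√(4πDt) = 6.729 m, giving peak height M/(n_e·A·√(4πDt)) = 1.44/(0.44 × 237 × 6.729) = 0.002052 kg/m³.
(x−vt)²/(4Dt) = (0.37582)²/(4 × 0.0631 × 57.1) = 0.009800; exp(−0.009800) = 0.9902.
C = 0.002052 × 0.9902 = 0.00203 kg/m³.

0.00203 kg/m³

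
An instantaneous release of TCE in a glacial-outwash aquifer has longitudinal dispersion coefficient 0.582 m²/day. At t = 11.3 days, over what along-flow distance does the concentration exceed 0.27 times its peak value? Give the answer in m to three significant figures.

The plume is Gaussian with σ = √(2Dt) = √(2 × 0.582 × 11.3) = 3.627 m.
C/C_peak = exp(−Δx²/(2σ²)) = 0.27 ⇒ Δx = σ·√(−2 ln 0.27) = 3.627 × 1.618 = 5.868 m.
Width = 2Δx = 11.7 m.

11.7 m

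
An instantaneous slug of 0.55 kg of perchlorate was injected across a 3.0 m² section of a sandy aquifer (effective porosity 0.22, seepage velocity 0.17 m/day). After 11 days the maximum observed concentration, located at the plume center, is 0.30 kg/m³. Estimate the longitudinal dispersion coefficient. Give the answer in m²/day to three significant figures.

At the plume center C_max = M/(n_e·A·√(4πDt)), so D = M²/(4πt·(n_e·A·C_max)²).
n_e·A·C_max = 0.22 × 3.0 × 0.30 = 0.1980 kg/m.
D = 0.55²/(4π × 11 × 0.1980²) = 0.0558 m²/day.

0.0558 m²/day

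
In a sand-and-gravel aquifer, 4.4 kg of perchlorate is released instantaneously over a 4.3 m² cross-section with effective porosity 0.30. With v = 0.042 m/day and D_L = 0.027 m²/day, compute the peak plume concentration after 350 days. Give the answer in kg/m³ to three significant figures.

The peak of an instantaneous 1D plume sits at x = vt; there the Gaussian factor is 1 and C_max = M/(n_e·A·√(4πDt)), where n_e·A is the pore area the mass is dissolved in.
√(4πDt) = √(4π × 0.027 × 350) = 10.90 m, so C_max = 4.4/(0.30 × 4.3 × 10.90) = 0.313 kg/m³.

0.313 kg/m³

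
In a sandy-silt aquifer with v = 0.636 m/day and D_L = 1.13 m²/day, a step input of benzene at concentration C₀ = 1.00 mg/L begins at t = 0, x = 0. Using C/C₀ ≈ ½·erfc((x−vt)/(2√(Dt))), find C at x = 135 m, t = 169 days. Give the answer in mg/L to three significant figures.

0.0796 mg/L

For a continuous step input, C/C₀ ≈ ½·erfc((x−vt)/(2√(Dt))).
vt = 0.636 × 169 = 107.484 m and 2√(Dt) = 2√(1.13 × 169) = 27.64 m.
Argument (x−vt)/(2√(Dt)) = (135 − 107.484)/27.64 = 0.9955; ½·erfc(0.9955) = 0.07959.
C = 1.00 × 0.07959 = 0.0796 mg/L.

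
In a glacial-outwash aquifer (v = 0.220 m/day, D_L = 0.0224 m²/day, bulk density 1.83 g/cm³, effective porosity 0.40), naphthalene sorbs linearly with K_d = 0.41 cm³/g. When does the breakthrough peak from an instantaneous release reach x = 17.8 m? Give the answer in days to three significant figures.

Retardation factor R = 1 + ρ_b·K_d/n = 1 + 1.83 × 0.41/0.40 = 2.876.
Sorption retards both mechanisms: v_R = v/R = 0.07650 m/day, D_R = D/R = 0.007789 m²/day.
Peak time from v_R²t² + 2D_R t − x² = 0: t = (√(D_R² + v_R²x²) − D_R)/v_R².
√(D_R² + v_R²x²) = √(0.007789² + 0.07650² × 17.8²) = 1.362; v_R² = 0.005852.
t = (1.362 − 0.007789)/0.005852 = 231 days.

231 days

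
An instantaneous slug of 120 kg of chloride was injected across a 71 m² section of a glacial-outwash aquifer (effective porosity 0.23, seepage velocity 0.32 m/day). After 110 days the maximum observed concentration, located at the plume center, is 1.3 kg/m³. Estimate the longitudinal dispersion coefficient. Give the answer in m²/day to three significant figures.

0.0231 m²/day

At the plume center C_max = M/(n_e·A·√(4πDt)), so D = M²/(4πt·(n_e·A·C_max)²).
n_e·A·C_max = 0.23 × 71 × 1.3 = 21.23 kg/m.
D = 120²/(4π × 110 × 21.23²) = 0.0231 m²/day.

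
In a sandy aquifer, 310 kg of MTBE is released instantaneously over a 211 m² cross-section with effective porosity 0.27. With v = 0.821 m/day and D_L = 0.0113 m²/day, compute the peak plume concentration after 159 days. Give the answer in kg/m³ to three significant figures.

The peak of an instantaneous 1D plume sits at x = vt; there the Gaussian factor is 1 and C_max = M/(n_e·A·√(4πDt)), where n_e·A is the pore area the mass is dissolved in.
√(4πDt) = √(4π × 0.0113 × 159) = 4.752 m, so C_max = 310/(0.27 × 211 × 4.752) = 1.15 kg/m³.

1.15 kg/m³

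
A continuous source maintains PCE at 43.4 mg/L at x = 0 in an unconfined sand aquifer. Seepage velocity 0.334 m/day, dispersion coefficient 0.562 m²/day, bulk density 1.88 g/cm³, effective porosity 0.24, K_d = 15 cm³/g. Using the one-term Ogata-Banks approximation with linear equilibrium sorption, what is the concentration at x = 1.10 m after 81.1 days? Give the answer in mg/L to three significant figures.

6.95 mg/L

Retardation factor R = 1 + ρ_b·K_d/n = 1 + 1.88 × 15/0.24 = 118.5.
Sorption retards both mechanisms: v_R = v/R = 0.002819 m/day, D_R = D/R = 0.004743 m²/day.
v_R·t = 0.002819 × 81.1 = 0.2286209 m; 2√(D_R t) = 1.240 m; argument = (1.10 − 0.2286209)/1.240 = 0.7027.
C = C₀ × ½·erfc(0.7027) = 43.4 × 0.1602 = 6.95 mg/L.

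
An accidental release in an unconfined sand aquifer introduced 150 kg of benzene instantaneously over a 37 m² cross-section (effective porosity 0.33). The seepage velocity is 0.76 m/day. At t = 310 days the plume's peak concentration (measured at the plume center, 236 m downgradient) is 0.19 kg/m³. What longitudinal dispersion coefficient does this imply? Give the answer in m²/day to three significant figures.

At the plume center C_max = M/(n_e·A·√(4πDt)), so D = M²/(4πt·(n_e·A·C_max)²).
n_e·A·C_max = 0.33 × 37 × 0.19 = 2.320 kg/m.
D = 150²/(4π × 310 × 2.320²) = 1.07 m²/day.

1.07 m²/day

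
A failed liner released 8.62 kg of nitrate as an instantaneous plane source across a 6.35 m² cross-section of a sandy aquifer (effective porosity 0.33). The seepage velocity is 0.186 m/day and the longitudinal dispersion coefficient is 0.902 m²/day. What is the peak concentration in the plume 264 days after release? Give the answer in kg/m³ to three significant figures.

The peak of an instantaneous 1D plume sits at x = vt; there the Gaussian factor is 1 and C_max = M/(n_e·A·√(4πDt)), where n_e·A is the pore area the mass is dissolved in.
√(4πDt) = √(4π × 0.902 × 264) = 54.70 m, so C_max = 8.62/(0.33 × 6.35 × 54.70) = 0.0752 kg/m³.

0.0752 kg/m³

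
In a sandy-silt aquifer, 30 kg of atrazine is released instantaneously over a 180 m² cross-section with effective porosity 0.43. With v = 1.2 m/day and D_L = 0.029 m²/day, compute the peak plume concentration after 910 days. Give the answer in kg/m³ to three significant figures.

0.0213 kg/m³

The peak of an instantaneous 1D plume sits at x = vt; there the Gaussian factor is 1 and C_max = M/(n_e·A·√(4πDt)), where n_e·A is the pore area the mass is dissolved in.
√(4πDt) = √(4π × 0.029 × 910) = 18.21 m, so C_max = 30/(0.43 × 180 × 18.21) = 0.0213 kg/m³.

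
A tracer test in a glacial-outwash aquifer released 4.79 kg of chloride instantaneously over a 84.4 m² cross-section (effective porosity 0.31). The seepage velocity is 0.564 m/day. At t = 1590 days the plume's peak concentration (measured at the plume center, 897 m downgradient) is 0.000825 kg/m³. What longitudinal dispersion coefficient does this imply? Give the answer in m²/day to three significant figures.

2.46 m²/day

At the plume center C_max = M/(n_e·A·√(4πDt)), so D = M²/(4πt·(n_e·A·C_max)²).
n_e·A·C_max = 0.31 × 84.4 × 0.000825 = 0.02159 kg/m.
D = 4.79²/(4π × 1590 × 0.02159²) = 2.46 m²/day.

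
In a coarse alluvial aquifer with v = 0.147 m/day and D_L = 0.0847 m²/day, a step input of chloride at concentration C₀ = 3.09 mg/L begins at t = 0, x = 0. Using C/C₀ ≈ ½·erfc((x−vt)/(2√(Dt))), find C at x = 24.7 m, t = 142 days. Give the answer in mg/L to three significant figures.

0.673 mg/L

For a continuous step input, C/C₀ ≈ ½·erfc((x−vt)/(2√(Dt))).
vt = 0.147 × 142 = 20.874 m and 2√(Dt) = 2√(0.0847 × 142) = 6.936 m.
Argument (x−vt)/(2√(Dt)) = (24.7 − 20.874)/6.936 = 0.5516; ½·erfc(0.5516) = 0.2177.
C = 3.09 × 0.2177 = 0.673 mg/L.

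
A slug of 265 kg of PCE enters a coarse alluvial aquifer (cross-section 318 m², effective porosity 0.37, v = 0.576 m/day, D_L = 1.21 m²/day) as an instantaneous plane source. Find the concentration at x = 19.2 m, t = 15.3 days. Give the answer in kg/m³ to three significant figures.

For an instantaneous plane source, C(x,t) = M/(n_e·A·√(4πDt)) · exp(−(x−vt)²/(4Dt)), with n_e·A the pore (flow) area.
Plume center vt = 0.576 × 15.3 = 8.8128 m, so the well at 19.2 m is 10.3872 m downgradient of the peak.
√(4πDt) = 15.25 m, giving peak height M/(n_e·A·√(4πDt)) = 265/(0.37 × 318 × 15.25) = 0.1477 kg/m³.
(x−vt)²/(4Dt) = (10.3872)²/(4 × 1.21 × 15.3) = 1.457; exp(−1.457) = 0.2329.
C = 0.1477 × 0.2329 = 0.0344 kg/m³.

0.0344 kg/m³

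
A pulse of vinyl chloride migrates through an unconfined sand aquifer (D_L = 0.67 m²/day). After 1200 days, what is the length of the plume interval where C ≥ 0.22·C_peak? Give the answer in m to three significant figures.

The plume is Gaussian with σ = √(2Dt) = √(2 × 0.67 × 1200) = 40.10 m.
C/C_peak = exp(−Δx²/(2σ²)) = 0.22 ⇒ Δx = σ·√(−2 ln 0.22) = 40.10 × 1.740 = 69.77 m.
Width = 2Δx = 140 m.

140 m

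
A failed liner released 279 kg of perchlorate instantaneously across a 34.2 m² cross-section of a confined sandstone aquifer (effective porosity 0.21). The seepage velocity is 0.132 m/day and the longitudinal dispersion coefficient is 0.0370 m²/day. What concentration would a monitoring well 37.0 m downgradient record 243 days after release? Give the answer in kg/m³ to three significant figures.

1.86 kg/m³

For an instantaneous plane source, C(x,t) = M/(n_e·A·√(4πDt)) · exp(−(x−vt)²/(4Dt)), with n_e·A the pore (flow) area.
Plume center vt = 0.132 × 243 = 32.076 m, so the well at 37.0 m is 4.924 m downgradient of the peak.
√(4πDt) = 10.63 m, giving peak height M/(n_e·A·√(4πDt)) = 279/(0.21 × 34.2 × 10.63) = 3.654 kg/m³.
(x−vt)²/(4Dt) = (4.924)²/(4 × 0.0370 × 243) = 0.6742; exp(−0.6742) = 0.5096.
C = 3.654 × 0.5096 = 1.86 kg/m³.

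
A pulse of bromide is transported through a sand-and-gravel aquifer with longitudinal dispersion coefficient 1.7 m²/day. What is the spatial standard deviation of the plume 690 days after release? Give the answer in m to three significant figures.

Dispersive spreading gives a Gaussian with σ² = 2Dt; advection only shifts the center.
σ = √(2 × 1.7 × 690) = 48.4 m.

48.4 m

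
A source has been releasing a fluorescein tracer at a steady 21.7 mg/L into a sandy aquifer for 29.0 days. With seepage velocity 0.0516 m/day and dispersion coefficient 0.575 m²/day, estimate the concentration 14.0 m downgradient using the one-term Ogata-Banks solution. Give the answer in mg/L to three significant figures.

For a continuous step input, C/C₀ ≈ ½·erfc((x−vt)/(2√(Dt))).
vt = 0.0516 × 29.0 = 1.4964 m and 2√(Dt) = 2√(0.575 × 29.0) = 8.167 m.
Argument (x−vt)/(2√(Dt)) = (14.0 − 1.4964)/8.167 = 1.531; ½·erfc(1.531) = 0.01519.
C = 21.7 × 0.01519 = 0.330 mg/L.

0.330 mg/L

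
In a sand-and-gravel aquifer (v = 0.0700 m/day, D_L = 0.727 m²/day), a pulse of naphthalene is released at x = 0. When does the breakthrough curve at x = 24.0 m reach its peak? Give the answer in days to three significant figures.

225 days

For the 1D instantaneous-source solution, setting ∂C/∂t = 0 at fixed x gives v²t² + 2Dt − x² = 0, so t = (√(D² + v²x²) − D)/v².
√(D² + v²x²) = √(0.727² + 0.0700² × 24.0²) = 1.831; v² = 0.0049.
t = (1.831 − 0.727)/0.0049 = 225 days (vs. the pure-advection estimate x/v = 343 d).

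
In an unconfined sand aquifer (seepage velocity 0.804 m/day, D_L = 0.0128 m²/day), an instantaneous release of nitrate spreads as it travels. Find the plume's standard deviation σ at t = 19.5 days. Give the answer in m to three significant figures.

0.707 m

Dispersive spreading gives a Gaussian with σ² = 2Dt; advection only shifts the center.
σ = √(2 × 0.0128 × 19.5) = 0.707 m.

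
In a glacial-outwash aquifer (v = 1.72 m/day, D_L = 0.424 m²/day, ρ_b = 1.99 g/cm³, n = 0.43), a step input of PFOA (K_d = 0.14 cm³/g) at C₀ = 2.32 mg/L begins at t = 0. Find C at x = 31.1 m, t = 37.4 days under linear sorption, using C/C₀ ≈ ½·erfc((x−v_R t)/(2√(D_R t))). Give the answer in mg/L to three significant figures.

Retardation factor R = 1 + ρ_b·K_d/n = 1 + 1.99 × 0.14/0.43 = 1.648.
Sorption retards both mechanisms: v_R = v/R = 1.044 m/day, D_R = D/R = 0.2573 m²/day.
v_R·t = 1.044 × 37.4 = 39.0456 m; 2√(D_R t) = 6.204 m; argument = (31.1 − 39.0456)/6.204 = -1.281.
C = C₀ × ½·erfc(-1.281) = 2.32 × 0.9650 = 2.24 mg/L.

2.24 mg/L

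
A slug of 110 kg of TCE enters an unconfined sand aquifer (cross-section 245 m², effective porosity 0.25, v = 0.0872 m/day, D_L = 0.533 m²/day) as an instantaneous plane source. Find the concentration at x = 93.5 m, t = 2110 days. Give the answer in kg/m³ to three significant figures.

0.00245 kg/m³

For an instantaneous plane source, C(x,t) = M/(n_e·A·√(4πDt)) · exp(−(x−vt)²/(4Dt)), with n_e·A the pore (flow) area.
Plume center vt = 0.0872 × 2110 = 183.992 m, so the well at 93.5 m is 90.492 m upgradient of the peak.
√(4πDt) = 118.9 m, giving peak height M/(n_e·A·√(4πDt)) = 110/(0.25 × 245 × 118.9) = 0.01510 kg/m³.
(x−vt)²/(4Dt) = (-90.492)²/(4 × 0.533 × 2110) = 1.820; exp(−1.820) = 0.1620.
C = 0.01510 × 0.1620 = 0.00245 kg/m³.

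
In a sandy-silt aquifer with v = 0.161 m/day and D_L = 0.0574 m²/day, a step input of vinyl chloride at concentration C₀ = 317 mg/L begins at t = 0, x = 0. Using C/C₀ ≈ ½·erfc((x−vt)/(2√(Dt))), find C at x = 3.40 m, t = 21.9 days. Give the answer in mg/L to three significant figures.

169 mg/L

For a continuous step input, C/C₀ ≈ ½·erfc((x−vt)/(2√(Dt))).
vt = 0.161 × 21.9 = 3.5259 m and 2√(Dt) = 2√(0.0574 × 21.9) = 2.242 m.
Argument (x−vt)/(2√(Dt)) = (3.40 − 3.5259)/2.242 = -0.05616; ½·erfc(-0.05616) = 0.5317.
C = 317 × 0.5317 = 169 mg/L.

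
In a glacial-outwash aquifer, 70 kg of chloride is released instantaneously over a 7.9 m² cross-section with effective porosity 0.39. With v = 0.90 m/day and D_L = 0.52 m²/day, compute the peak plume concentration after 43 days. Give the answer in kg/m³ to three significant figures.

1.36 kg/m³

The peak of an instantaneous 1D plume sits at x = vt; there the Gaussian factor is 1 and C_max = M/(n_e·A·√(4πDt)), where n_e·A is the pore area the mass is dissolved in.
√(4πDt) = √(4π × 0.52 × 43) = 16.76 m, so C_max = 70/(0.39 × 7.9 × 16.76) = 1.36 kg/m³.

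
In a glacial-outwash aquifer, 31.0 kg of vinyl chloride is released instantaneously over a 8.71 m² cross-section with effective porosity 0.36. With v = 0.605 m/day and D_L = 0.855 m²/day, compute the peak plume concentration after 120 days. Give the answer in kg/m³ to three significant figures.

The peak of an instantaneous 1D plume sits at x = vt; there the Gaussian factor is 1 and C_max = M/(n_e·A·√(4πDt)), where n_e·A is the pore area the mass is dissolved in.
√(4πDt) = √(4π × 0.855 × 120) = 35.91 m, so C_max = 31.0/(0.36 × 8.71 × 35.91) = 0.275 kg/m³.

0.275 kg/m³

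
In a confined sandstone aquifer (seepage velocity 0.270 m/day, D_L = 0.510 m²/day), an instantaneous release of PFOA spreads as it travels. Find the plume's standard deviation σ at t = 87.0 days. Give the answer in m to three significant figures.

9.42 m

Dispersive spreading gives a Gaussian with σ² = 2Dt; advection only shifts the center.
σ = √(2 × 0.510 × 87.0) = 9.42 m.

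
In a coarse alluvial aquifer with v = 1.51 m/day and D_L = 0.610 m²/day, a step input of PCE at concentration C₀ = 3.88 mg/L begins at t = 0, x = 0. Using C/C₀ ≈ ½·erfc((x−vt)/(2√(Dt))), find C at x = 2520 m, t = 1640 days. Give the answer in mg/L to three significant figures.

0.640 mg/L

For a continuous step input, C/C₀ ≈ ½·erfc((x−vt)/(2√(Dt))).
vt = 1.51 × 1640 = 2476.4 m and 2√(Dt) = 2√(0.610 × 1640) = 63.26 m.
Argument (x−vt)/(2√(Dt)) = (2520 − 2476.4)/63.26 = 0.6892; ½·erfc(0.6892) = 0.1649.
C = 3.88 × 0.1649 = 0.640 mg/L.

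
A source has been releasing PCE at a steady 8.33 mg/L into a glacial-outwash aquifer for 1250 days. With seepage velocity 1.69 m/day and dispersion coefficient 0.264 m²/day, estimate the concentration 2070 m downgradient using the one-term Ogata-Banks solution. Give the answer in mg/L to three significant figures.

For a continuous step input, C/C₀ ≈ ½·erfc((x−vt)/(2√(Dt))).
vt = 1.69 × 1250 = 2112.5 m and 2√(Dt) = 2√(0.264 × 1250) = 36.33 m.
Argument (x−vt)/(2√(Dt)) = (2070 − 2112.5)/36.33 = -1.170; ½·erfc(-1.170) = 0.9510.
C = 8.33 × 0.9510 = 7.92 mg/L.

7.92 mg/L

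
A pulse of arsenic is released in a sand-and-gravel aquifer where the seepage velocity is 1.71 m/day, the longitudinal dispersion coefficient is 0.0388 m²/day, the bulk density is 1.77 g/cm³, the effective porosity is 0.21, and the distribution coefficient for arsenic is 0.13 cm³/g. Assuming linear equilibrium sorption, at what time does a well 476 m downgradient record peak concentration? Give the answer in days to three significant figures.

583 days

Retardation factor R = 1 + ρ_b·K_d/n = 1 + 1.77 × 0.13/0.21 = 2.096.
Sorption retards both mechanisms: v_R = v/R = 0.8158 m/day, D_R = D/R = 0.01851 m²/day.
Peak time from v_R²t² + 2D_R t − x² = 0: t = (√(D_R² + v_R²x²) − D_R)/v_R².
√(D_R² + v_R²x²) = √(0.01851² + 0.8158² × 476²) = 388.3; v_R² = 0.6655.
t = (388.3 − 0.01851)/0.6655 = 583 days.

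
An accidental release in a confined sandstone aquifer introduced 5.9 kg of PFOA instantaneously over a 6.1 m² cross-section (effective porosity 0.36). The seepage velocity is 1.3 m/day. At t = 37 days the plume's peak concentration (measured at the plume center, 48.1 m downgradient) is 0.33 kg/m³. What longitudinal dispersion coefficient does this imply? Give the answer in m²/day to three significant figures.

0.143 m²/day

At the plume center C_max = M/(n_e·A·√(4πDt)), so D = M²/(4πt·(n_e·A·C_max)²).
n_e·A·C_max = 0.36 × 6.1 × 0.33 = 0.7247 kg/m.
D = 5.9²/(4π × 37 × 0.7247²) = 0.143 m²/day.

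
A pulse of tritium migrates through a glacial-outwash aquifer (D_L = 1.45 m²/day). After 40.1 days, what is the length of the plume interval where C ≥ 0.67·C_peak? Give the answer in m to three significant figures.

The plume is Gaussian with σ = √(2Dt) = √(2 × 1.45 × 40.1) = 10.78 m.
C/C_peak = exp(−Δx²/(2σ²)) = 0.67 ⇒ Δx = σ·√(−2 ln 0.67) = 10.78 × 0.8950 = 9.648 m.
Width = 2Δx = 19.3 m.

19.3 m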